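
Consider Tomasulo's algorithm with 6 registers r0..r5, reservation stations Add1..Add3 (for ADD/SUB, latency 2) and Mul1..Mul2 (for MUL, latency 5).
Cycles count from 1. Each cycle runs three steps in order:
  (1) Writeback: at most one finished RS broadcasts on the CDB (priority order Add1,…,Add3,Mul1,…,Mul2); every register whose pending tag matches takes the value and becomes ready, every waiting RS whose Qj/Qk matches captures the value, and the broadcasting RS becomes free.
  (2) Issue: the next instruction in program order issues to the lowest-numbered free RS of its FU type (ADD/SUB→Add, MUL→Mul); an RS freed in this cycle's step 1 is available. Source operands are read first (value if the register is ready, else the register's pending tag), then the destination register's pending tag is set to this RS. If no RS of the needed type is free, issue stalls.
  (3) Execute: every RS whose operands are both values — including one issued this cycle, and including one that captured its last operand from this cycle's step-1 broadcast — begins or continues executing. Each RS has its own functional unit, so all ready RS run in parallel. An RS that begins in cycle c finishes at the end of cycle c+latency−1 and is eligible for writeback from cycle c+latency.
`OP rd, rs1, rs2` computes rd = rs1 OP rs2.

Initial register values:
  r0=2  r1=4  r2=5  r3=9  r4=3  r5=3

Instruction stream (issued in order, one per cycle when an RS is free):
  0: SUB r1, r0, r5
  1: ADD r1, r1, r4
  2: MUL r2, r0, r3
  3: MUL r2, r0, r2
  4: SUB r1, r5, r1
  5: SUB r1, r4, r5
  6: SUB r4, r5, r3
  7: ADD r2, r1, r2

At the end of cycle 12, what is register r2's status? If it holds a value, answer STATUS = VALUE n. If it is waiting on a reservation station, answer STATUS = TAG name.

STATUS = TAG Add2

  c1: issue SUB r1<-Add1  regs: r0:2,r1:Add1,r2:5,r3:9,r4:3,r5:3
  c2: issue ADD r1<-Add2  regs: r0:2,r1:Add2,r2:5,r3:9,r4:3,r5:3
  c3: CDB Add1=-1; issue MUL r2<-Mul1  regs: r0:2,r1:Add2,r2:Mul1,r3:9,r4:3,r5:3
  c4: issue MUL r2<-Mul2  regs: r0:2,r1:Add2,r2:Mul2,r3:9,r4:3,r5:3
  c5: CDB Add2=2; issue SUB r1<-Add1  regs: r0:2,r1:Add1,r2:Mul2,r3:9,r4:3,r5:3
  c6: issue SUB r1<-Add2  regs: r0:2,r1:Add2,r2:Mul2,r3:9,r4:3,r5:3
  c7: CDB Add1=1; issue SUB r4<-Add1  regs: r0:2,r1:Add2,r2:Mul2,r3:9,r4:Add1,r5:3
  c8: CDB Add2=0; issue ADD r2<-Add2  regs: r0:2,r1:0,r2:Add2,r3:9,r4:Add1,r5:3
  c9: CDB Add1=-6  regs: r0:2,r1:0,r2:Add2,r3:9,r4:-6,r5:3
  c10: CDB Mul1=18  regs: r0:2,r1:0,r2:Add2,r3:9,r4:-6,r5:3
  c11: -  regs: r0:2,r1:0,r2:Add2,r3:9,r4:-6,r5:3
  c12: -  regs: r0:2,r1:0,r2:Add2,r3:9,r4:-6,r5:3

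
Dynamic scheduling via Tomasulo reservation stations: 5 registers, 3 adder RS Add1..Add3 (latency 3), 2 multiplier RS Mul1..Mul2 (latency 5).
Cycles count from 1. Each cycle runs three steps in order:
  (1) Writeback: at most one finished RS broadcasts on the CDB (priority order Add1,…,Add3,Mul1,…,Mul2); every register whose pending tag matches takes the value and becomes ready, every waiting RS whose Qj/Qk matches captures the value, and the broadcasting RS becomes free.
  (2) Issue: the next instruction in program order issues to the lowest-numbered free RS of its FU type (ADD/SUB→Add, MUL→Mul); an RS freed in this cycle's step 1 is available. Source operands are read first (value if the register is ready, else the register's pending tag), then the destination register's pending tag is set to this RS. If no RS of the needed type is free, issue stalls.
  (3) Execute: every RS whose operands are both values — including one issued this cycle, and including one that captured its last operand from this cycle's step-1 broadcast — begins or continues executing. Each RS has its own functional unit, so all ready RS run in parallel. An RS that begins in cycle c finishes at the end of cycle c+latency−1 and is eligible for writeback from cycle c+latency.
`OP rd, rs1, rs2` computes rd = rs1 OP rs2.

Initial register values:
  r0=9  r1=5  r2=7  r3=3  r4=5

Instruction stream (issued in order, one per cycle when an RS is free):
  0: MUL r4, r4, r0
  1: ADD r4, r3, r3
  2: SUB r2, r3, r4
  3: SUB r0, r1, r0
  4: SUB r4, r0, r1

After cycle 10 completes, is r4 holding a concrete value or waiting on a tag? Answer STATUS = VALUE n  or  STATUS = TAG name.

  c1: issue MUL r4<-Mul1  regs: r0:9,r1:5,r2:7,r3:3,r4:Mul1
  c2: issue ADD r4<-Add1  regs: r0:9,r1:5,r2:7,r3:3,r4:Add1
  c3: issue SUB r2<-Add2  regs: r0:9,r1:5,r2:Add2,r3:3,r4:Add1
  c4: issue SUB r0<-Add3  regs: r0:Add3,r1:5,r2:Add2,r3:3,r4:Add1
  c5: CDB Add1=6; issue SUB r4<-Add1  regs: r0:Add3,r1:5,r2:Add2,r3:3,r4:Add1
  c6: CDB Mul1=45  regs: r0:Add3,r1:5,r2:Add2,r3:3,r4:Add1
  c7: CDB Add3=-4  regs: r0:-4,r1:5,r2:Add2,r3:3,r4:Add1
  c8: CDB Add2=-3  regs: r0:-4,r1:5,r2:-3,r3:3,r4:Add1
  c9: -  regs: r0:-4,r1:5,r2:-3,r3:3,r4:Add1
  c10: CDB Add1=-9  regs: r0:-4,r1:5,r2:-3,r3:3,r4:-9

STATUS = VALUE -9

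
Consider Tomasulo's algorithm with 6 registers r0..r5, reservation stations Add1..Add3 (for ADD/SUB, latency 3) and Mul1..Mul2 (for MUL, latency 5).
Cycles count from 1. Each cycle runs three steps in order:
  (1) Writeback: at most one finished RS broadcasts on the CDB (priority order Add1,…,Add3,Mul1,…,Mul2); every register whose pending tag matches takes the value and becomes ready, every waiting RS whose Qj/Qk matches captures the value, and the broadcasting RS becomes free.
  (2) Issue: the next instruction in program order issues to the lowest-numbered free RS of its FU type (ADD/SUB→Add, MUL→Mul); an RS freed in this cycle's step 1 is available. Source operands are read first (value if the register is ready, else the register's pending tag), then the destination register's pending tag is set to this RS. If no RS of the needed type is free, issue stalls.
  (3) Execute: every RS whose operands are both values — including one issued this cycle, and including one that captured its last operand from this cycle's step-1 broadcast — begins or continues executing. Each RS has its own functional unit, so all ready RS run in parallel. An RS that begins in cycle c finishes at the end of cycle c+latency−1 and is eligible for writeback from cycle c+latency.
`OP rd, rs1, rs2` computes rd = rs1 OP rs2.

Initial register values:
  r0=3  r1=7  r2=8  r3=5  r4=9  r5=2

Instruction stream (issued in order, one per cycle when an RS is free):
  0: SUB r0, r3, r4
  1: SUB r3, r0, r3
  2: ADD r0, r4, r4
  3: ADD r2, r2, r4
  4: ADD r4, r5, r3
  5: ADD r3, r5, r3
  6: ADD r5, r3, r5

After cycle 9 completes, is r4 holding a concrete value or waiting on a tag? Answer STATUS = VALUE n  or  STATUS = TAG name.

cycle 1: issue SUB r0<-Add1 // r0:Add1,r1:7,r2:8,r3:5,r4:9,r5:2
cycle 2: issue SUB r3<-Add2 // r0:Add1,r1:7,r2:8,r3:Add2,r4:9,r5:2
cycle 3: issue ADD r0<-Add3 // r0:Add3,r1:7,r2:8,r3:Add2,r4:9,r5:2
cycle 4: CDB Add1=-4; issue ADD r2<-Add1 // r0:Add3,r1:7,r2:Add1,r3:Add2,r4:9,r5:2
cycle 5: stall // r0:Add3,r1:7,r2:Add1,r3:Add2,r4:9,r5:2
cycle 6: CDB Add3=18; issue ADD r4<-Add3 // r0:18,r1:7,r2:Add1,r3:Add2,r4:Add3,r5:2
cycle 7: CDB Add1=17; issue ADD r3<-Add1 // r0:18,r1:7,r2:17,r3:Add1,r4:Add3,r5:2
cycle 8: CDB Add2=-9; issue ADD r5<-Add2 // r0:18,r1:7,r2:17,r3:Add1,r4:Add3,r5:Add2
cycle 9: - // r0:18,r1:7,r2:17,r3:Add1,r4:Add3,r5:Add2

STATUS = TAG Add3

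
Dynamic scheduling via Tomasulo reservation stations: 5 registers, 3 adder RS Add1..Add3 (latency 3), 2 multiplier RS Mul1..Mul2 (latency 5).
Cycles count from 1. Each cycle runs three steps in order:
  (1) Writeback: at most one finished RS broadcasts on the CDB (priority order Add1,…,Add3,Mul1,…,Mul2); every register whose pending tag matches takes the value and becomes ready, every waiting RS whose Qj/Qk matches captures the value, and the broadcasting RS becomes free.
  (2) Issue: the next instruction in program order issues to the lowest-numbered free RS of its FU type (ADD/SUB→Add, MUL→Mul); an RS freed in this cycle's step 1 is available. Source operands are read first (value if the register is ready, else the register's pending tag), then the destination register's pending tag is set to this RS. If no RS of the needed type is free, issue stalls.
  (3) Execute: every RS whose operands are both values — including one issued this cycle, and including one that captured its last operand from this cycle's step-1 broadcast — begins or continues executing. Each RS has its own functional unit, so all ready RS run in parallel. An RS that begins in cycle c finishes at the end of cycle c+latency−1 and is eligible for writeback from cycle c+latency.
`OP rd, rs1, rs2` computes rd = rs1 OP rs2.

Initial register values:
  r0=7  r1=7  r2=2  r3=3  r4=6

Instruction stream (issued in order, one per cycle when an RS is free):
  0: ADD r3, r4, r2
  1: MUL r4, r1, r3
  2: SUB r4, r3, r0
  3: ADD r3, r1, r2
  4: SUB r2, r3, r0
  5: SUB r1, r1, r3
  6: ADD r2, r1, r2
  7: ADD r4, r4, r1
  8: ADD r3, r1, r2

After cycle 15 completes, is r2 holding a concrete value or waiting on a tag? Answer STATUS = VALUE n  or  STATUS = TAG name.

STATUS = VALUE 0

cycle 1: issue ADD r3<-Add1 // r0:7,r1:7,r2:2,r3:Add1,r4:6
cycle 2: issue MUL r4<-Mul1 // r0:7,r1:7,r2:2,r3:Add1,r4:Mul1
cycle 3: issue SUB r4<-Add2 // r0:7,r1:7,r2:2,r3:Add1,r4:Add2
cycle 4: CDB Add1=8; issue ADD r3<-Add1 // r0:7,r1:7,r2:2,r3:Add1,r4:Add2
cycle 5: issue SUB r2<-Add3 // r0:7,r1:7,r2:Add3,r3:Add1,r4:Add2
cycle 6: stall // r0:7,r1:7,r2:Add3,r3:Add1,r4:Add2
cycle 7: CDB Add1=9; issue SUB r1<-Add1 // r0:7,r1:Add1,r2:Add3,r3:9,r4:Add2
cycle 8: CDB Add2=1; issue ADD r2<-Add2 // r0:7,r1:Add1,r2:Add2,r3:9,r4:1
cycle 9: CDB Mul1=56; stall // r0:7,r1:Add1,r2:Add2,r3:9,r4:1
cycle 10: CDB Add1=-2; issue ADD r4<-Add1 // r0:7,r1:-2,r2:Add2,r3:9,r4:Add1
cycle 11: CDB Add3=2; issue ADD r3<-Add3 // r0:7,r1:-2,r2:Add2,r3:Add3,r4:Add1
cycle 12: - // r0:7,r1:-2,r2:Add2,r3:Add3,r4:Add1
cycle 13: CDB Add1=-1 // r0:7,r1:-2,r2:Add2,r3:Add3,r4:-1
cycle 14: CDB Add2=0 // r0:7,r1:-2,r2:0,r3:Add3,r4:-1
cycle 15: - // r0:7,r1:-2,r2:0,r3:Add3,r4:-1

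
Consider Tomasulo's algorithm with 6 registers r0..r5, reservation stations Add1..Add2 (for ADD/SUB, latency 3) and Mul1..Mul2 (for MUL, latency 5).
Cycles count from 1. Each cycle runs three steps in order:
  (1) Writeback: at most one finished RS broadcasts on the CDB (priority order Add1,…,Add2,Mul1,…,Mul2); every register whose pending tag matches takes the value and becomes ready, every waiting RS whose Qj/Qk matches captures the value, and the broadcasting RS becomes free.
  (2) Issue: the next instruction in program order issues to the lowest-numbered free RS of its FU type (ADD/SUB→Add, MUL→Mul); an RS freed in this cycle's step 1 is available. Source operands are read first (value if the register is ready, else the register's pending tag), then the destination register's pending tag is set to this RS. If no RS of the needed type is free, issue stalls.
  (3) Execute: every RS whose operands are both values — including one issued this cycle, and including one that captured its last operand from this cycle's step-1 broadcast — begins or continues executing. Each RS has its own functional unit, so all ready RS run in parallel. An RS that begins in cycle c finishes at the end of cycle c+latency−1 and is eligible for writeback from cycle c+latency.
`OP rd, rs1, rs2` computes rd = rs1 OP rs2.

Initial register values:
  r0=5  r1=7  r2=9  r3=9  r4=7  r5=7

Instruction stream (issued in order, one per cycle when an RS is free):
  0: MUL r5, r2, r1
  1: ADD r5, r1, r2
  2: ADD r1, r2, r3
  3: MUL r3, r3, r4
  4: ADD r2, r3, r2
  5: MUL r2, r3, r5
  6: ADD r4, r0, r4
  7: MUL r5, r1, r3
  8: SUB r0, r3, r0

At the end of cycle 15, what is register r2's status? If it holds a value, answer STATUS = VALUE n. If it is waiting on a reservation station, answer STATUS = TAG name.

STATUS = VALUE 1008

cycle 1: issue MUL r5<-Mul1 // r0:5,r1:7,r2:9,r3:9,r4:7,r5:Mul1
cycle 2: issue ADD r5<-Add1 // r0:5,r1:7,r2:9,r3:9,r4:7,r5:Add1
cycle 3: issue ADD r1<-Add2 // r0:5,r1:Add2,r2:9,r3:9,r4:7,r5:Add1
cycle 4: issue MUL r3<-Mul2 // r0:5,r1:Add2,r2:9,r3:Mul2,r4:7,r5:Add1
cycle 5: CDB Add1=16; issue ADD r2<-Add1 // r0:5,r1:Add2,r2:Add1,r3:Mul2,r4:7,r5:16
cycle 6: CDB Add2=18; stall // r0:5,r1:18,r2:Add1,r3:Mul2,r4:7,r5:16
cycle 7: CDB Mul1=63; issue MUL r2<-Mul1 // r0:5,r1:18,r2:Mul1,r3:Mul2,r4:7,r5:16
cycle 8: issue ADD r4<-Add2 // r0:5,r1:18,r2:Mul1,r3:Mul2,r4:Add2,r5:16
cycle 9: CDB Mul2=63; issue MUL r5<-Mul2 // r0:5,r1:18,r2:Mul1,r3:63,r4:Add2,r5:Mul2
cycle 10: stall // r0:5,r1:18,r2:Mul1,r3:63,r4:Add2,r5:Mul2
cycle 11: CDB Add2=12; issue SUB r0<-Add2 // r0:Add2,r1:18,r2:Mul1,r3:63,r4:12,r5:Mul2
cycle 12: CDB Add1=72 // r0:Add2,r1:18,r2:Mul1,r3:63,r4:12,r5:Mul2
cycle 13: - // r0:Add2,r1:18,r2:Mul1,r3:63,r4:12,r5:Mul2
cycle 14: CDB Add2=58 // r0:58,r1:18,r2:Mul1,r3:63,r4:12,r5:Mul2
cycle 15: CDB Mul1=1008 // r0:58,r1:18,r2:1008,r3:63,r4:12,r5:Mul2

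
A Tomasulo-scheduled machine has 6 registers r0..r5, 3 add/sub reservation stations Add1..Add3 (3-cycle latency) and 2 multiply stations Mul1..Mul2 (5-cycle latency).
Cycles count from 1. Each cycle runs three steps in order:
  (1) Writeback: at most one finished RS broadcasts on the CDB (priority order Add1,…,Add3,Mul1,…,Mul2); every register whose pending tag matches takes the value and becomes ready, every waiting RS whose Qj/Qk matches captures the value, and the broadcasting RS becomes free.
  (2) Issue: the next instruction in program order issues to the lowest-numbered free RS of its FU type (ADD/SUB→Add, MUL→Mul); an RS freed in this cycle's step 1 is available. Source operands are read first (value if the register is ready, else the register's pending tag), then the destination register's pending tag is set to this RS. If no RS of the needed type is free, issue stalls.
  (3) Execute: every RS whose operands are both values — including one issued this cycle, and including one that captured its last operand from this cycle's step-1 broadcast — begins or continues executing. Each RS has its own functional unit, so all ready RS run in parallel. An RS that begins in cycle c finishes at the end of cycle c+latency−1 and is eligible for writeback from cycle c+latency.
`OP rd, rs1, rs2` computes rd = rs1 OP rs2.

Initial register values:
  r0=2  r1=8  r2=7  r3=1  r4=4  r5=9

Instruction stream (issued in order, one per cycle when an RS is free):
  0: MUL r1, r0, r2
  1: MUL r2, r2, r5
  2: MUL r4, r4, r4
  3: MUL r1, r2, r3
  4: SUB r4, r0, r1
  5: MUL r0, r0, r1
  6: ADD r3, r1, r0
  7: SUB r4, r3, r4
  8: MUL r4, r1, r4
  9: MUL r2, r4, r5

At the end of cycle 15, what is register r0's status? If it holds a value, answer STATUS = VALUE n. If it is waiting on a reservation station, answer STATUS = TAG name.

  c1: issue MUL r1<-Mul1  regs: r0:2,r1:Mul1,r2:7,r3:1,r4:4,r5:9
  c2: issue MUL r2<-Mul2  regs: r0:2,r1:Mul1,r2:Mul2,r3:1,r4:4,r5:9
  c3: stall  regs: r0:2,r1:Mul1,r2:Mul2,r3:1,r4:4,r5:9
  c4: stall  regs: r0:2,r1:Mul1,r2:Mul2,r3:1,r4:4,r5:9
  c5: stall  regs: r0:2,r1:Mul1,r2:Mul2,r3:1,r4:4,r5:9
  c6: CDB Mul1=14; issue MUL r4<-Mul1  regs: r0:2,r1:14,r2:Mul2,r3:1,r4:Mul1,r5:9
  c7: CDB Mul2=63; issue MUL r1<-Mul2  regs: r0:2,r1:Mul2,r2:63,r3:1,r4:Mul1,r5:9
  c8: issue SUB r4<-Add1  regs: r0:2,r1:Mul2,r2:63,r3:1,r4:Add1,r5:9
  c9: stall  regs: r0:2,r1:Mul2,r2:63,r3:1,r4:Add1,r5:9
  c10: stall  regs: r0:2,r1:Mul2,r2:63,r3:1,r4:Add1,r5:9
  c11: CDB Mul1=16; issue MUL r0<-Mul1  regs: r0:Mul1,r1:Mul2,r2:63,r3:1,r4:Add1,r5:9
  c12: CDB Mul2=63; issue ADD r3<-Add2  regs: r0:Mul1,r1:63,r2:63,r3:Add2,r4:Add1,r5:9
  c13: issue SUB r4<-Add3  regs: r0:Mul1,r1:63,r2:63,r3:Add2,r4:Add3,r5:9
  c14: issue MUL r4<-Mul2  regs: r0:Mul1,r1:63,r2:63,r3:Add2,r4:Mul2,r5:9
  c15: CDB Add1=-61; stall  regs: r0:Mul1,r1:63,r2:63,r3:Add2,r4:Mul2,r5:9

STATUS = TAG Mul1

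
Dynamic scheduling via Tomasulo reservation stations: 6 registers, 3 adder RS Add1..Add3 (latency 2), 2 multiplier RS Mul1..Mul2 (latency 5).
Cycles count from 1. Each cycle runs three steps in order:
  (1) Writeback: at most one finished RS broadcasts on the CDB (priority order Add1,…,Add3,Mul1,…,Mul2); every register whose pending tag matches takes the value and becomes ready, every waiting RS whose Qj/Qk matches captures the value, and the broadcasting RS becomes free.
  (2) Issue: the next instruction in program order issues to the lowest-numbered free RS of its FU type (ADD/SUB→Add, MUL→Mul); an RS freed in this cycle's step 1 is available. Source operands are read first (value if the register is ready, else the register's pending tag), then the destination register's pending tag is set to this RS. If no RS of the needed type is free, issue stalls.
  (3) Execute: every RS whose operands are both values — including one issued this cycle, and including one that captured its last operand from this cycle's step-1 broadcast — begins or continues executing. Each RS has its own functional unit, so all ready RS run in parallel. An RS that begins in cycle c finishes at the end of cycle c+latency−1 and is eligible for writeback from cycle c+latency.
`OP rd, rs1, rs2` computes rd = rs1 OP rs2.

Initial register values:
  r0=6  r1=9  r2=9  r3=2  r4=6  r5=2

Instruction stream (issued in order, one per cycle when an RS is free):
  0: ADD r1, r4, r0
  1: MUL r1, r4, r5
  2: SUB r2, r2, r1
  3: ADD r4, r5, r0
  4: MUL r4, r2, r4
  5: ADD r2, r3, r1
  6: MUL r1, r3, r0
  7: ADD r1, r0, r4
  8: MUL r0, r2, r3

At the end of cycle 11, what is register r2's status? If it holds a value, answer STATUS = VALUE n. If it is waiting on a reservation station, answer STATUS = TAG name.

  c1: issue ADD r1<-Add1  regs: r0:6,r1:Add1,r2:9,r3:2,r4:6,r5:2
  c2: issue MUL r1<-Mul1  regs: r0:6,r1:Mul1,r2:9,r3:2,r4:6,r5:2
  c3: CDB Add1=12; issue SUB r2<-Add1  regs: r0:6,r1:Mul1,r2:Add1,r3:2,r4:6,r5:2
  c4: issue ADD r4<-Add2  regs: r0:6,r1:Mul1,r2:Add1,r3:2,r4:Add2,r5:2
  c5: issue MUL r4<-Mul2  regs: r0:6,r1:Mul1,r2:Add1,r3:2,r4:Mul2,r5:2
  c6: CDB Add2=8; issue ADD r2<-Add2  regs: r0:6,r1:Mul1,r2:Add2,r3:2,r4:Mul2,r5:2
  c7: CDB Mul1=12; issue MUL r1<-Mul1  regs: r0:6,r1:Mul1,r2:Add2,r3:2,r4:Mul2,r5:2
  c8: issue ADD r1<-Add3  regs: r0:6,r1:Add3,r2:Add2,r3:2,r4:Mul2,r5:2
  c9: CDB Add1=-3; stall  regs: r0:6,r1:Add3,r2:Add2,r3:2,r4:Mul2,r5:2
  c10: CDB Add2=14; stall  regs: r0:6,r1:Add3,r2:14,r3:2,r4:Mul2,r5:2
  c11: stall  regs: r0:6,r1:Add3,r2:14,r3:2,r4:Mul2,r5:2

STATUS = VALUE 14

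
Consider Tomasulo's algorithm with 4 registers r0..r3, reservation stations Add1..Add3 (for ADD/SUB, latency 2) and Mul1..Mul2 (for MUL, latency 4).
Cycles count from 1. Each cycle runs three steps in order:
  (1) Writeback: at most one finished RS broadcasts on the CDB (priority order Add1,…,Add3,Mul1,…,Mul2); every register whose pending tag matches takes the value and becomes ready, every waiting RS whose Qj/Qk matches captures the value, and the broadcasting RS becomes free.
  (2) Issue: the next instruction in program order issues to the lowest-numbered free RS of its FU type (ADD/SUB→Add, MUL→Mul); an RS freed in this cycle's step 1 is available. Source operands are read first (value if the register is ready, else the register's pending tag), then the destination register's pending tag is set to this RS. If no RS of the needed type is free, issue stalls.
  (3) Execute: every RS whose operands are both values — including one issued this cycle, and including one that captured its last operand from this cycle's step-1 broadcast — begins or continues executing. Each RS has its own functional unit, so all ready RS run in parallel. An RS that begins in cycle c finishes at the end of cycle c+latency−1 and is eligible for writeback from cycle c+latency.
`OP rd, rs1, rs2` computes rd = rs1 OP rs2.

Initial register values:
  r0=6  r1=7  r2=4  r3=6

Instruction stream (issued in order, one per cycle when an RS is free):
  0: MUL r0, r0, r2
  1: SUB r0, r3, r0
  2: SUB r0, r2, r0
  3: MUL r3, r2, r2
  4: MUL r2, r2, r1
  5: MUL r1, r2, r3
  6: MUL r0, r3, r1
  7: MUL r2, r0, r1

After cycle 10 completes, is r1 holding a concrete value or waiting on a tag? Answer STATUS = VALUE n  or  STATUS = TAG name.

c1: issue MUL r0<-Mul1 | r0:Mul1,r1:7,r2:4,r3:6
c2: issue SUB r0<-Add1 | r0:Add1,r1:7,r2:4,r3:6
c3: issue SUB r0<-Add2 | r0:Add2,r1:7,r2:4,r3:6
c4: issue MUL r3<-Mul2 | r0:Add2,r1:7,r2:4,r3:Mul2
c5: CDB Mul1=24; issue MUL r2<-Mul1 | r0:Add2,r1:7,r2:Mul1,r3:Mul2
c6: stall | r0:Add2,r1:7,r2:Mul1,r3:Mul2
c7: CDB Add1=-18; stall | r0:Add2,r1:7,r2:Mul1,r3:Mul2
c8: CDB Mul2=16; issue MUL r1<-Mul2 | r0:Add2,r1:Mul2,r2:Mul1,r3:16
c9: CDB Add2=22; stall | r0:22,r1:Mul2,r2:Mul1,r3:16
c10: CDB Mul1=28; issue MUL r0<-Mul1 | r0:Mul1,r1:Mul2,r2:28,r3:16

STATUS = TAG Mul2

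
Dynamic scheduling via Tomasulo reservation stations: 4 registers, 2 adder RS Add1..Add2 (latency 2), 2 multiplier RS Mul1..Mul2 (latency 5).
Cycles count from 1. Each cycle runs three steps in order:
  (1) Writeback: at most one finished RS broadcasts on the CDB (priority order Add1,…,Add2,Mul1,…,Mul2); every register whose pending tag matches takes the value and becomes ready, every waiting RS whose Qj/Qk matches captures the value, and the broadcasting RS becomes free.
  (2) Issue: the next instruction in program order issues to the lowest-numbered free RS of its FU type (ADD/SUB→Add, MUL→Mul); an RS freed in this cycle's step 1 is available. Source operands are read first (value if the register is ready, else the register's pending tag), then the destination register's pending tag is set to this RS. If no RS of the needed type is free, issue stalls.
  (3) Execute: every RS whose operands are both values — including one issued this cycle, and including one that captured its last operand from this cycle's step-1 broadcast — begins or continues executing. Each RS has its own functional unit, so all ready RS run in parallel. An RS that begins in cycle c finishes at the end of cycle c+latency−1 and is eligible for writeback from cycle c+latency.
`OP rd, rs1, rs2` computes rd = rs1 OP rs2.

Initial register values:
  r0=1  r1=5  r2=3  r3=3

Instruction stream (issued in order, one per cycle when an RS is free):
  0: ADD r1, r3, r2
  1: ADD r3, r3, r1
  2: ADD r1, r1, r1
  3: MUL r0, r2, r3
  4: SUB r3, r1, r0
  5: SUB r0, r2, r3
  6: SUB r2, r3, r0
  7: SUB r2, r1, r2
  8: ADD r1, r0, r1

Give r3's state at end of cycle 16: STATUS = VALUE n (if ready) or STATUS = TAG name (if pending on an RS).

STATUS = VALUE -15

  c1: issue ADD r1<-Add1  regs: r0:1,r1:Add1,r2:3,r3:3
  c2: issue ADD r3<-Add2  regs: r0:1,r1:Add1,r2:3,r3:Add2
  c3: CDB Add1=6; issue ADD r1<-Add1  regs: r0:1,r1:Add1,r2:3,r3:Add2
  c4: issue MUL r0<-Mul1  regs: r0:Mul1,r1:Add1,r2:3,r3:Add2
  c5: CDB Add1=12; issue SUB r3<-Add1  regs: r0:Mul1,r1:12,r2:3,r3:Add1
  c6: CDB Add2=9; issue SUB r0<-Add2  regs: r0:Add2,r1:12,r2:3,r3:Add1
  c7: stall  regs: r0:Add2,r1:12,r2:3,r3:Add1
  c8: stall  regs: r0:Add2,r1:12,r2:3,r3:Add1
  c9: stall  regs: r0:Add2,r1:12,r2:3,r3:Add1
  c10: stall  regs: r0:Add2,r1:12,r2:3,r3:Add1
  c11: CDB Mul1=27; stall  regs: r0:Add2,r1:12,r2:3,r3:Add1
  c12: stall  regs: r0:Add2,r1:12,r2:3,r3:Add1
  c13: CDB Add1=-15; issue SUB r2<-Add1  regs: r0:Add2,r1:12,r2:Add1,r3:-15
  c14: stall  regs: r0:Add2,r1:12,r2:Add1,r3:-15
  c15: CDB Add2=18; issue SUB r2<-Add2  regs: r0:18,r1:12,r2:Add2,r3:-15
  c16: stall  regs: r0:18,r1:12,r2:Add2,r3:-15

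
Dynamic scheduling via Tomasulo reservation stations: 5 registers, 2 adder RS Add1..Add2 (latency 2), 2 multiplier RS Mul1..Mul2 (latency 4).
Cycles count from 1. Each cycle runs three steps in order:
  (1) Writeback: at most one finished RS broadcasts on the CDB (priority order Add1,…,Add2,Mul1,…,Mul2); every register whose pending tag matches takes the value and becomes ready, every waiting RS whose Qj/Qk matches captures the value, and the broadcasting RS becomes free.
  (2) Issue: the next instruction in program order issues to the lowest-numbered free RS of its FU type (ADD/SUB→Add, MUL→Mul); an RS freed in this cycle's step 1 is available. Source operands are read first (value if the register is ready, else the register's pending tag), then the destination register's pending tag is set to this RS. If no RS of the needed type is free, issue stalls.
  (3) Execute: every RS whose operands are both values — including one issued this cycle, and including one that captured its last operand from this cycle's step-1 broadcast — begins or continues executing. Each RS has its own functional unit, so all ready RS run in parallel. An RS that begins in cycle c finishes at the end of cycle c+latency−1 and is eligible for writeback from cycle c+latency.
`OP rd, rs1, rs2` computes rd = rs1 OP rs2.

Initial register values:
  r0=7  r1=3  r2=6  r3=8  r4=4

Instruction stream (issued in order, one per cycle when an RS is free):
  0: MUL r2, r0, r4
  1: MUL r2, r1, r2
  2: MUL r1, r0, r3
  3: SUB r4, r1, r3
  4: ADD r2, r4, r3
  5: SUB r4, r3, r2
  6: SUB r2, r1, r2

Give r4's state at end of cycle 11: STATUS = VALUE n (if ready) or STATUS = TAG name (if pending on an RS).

STATUS = TAG Add1

c1: issue MUL r2<-Mul1 | r0:7,r1:3,r2:Mul1,r3:8,r4:4
c2: issue MUL r2<-Mul2 | r0:7,r1:3,r2:Mul2,r3:8,r4:4
c3: stall | r0:7,r1:3,r2:Mul2,r3:8,r4:4
c4: stall | r0:7,r1:3,r2:Mul2,r3:8,r4:4
c5: CDB Mul1=28; issue MUL r1<-Mul1 | r0:7,r1:Mul1,r2:Mul2,r3:8,r4:4
c6: issue SUB r4<-Add1 | r0:7,r1:Mul1,r2:Mul2,r3:8,r4:Add1
c7: issue ADD r2<-Add2 | r0:7,r1:Mul1,r2:Add2,r3:8,r4:Add1
c8: stall | r0:7,r1:Mul1,r2:Add2,r3:8,r4:Add1
c9: CDB Mul1=56; stall | r0:7,r1:56,r2:Add2,r3:8,r4:Add1
c10: CDB Mul2=84; stall | r0:7,r1:56,r2:Add2,r3:8,r4:Add1
c11: CDB Add1=48; issue SUB r4<-Add1 | r0:7,r1:56,r2:Add2,r3:8,r4:Add1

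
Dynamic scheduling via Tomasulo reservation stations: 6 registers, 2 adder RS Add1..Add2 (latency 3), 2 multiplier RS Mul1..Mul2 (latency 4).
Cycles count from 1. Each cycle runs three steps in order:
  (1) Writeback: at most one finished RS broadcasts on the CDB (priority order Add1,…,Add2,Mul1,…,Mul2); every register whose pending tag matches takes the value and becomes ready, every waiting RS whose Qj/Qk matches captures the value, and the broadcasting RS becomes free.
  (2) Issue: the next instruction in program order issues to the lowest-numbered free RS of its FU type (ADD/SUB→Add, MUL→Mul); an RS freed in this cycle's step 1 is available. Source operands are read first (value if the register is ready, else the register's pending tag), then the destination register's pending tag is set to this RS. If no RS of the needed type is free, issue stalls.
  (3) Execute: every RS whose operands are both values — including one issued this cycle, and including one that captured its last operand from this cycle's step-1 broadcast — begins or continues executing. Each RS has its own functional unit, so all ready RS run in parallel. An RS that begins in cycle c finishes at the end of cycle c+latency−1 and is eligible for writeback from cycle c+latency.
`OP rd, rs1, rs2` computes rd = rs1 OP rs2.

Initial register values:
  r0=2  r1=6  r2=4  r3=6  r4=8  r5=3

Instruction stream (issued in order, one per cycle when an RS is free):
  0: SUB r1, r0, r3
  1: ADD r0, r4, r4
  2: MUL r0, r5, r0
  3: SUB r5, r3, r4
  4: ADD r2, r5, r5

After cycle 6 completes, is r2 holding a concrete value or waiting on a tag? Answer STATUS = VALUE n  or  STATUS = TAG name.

STATUS = TAG Add2

cycle 1: issue SUB r1<-Add1 // r0:2,r1:Add1,r2:4,r3:6,r4:8,r5:3
cycle 2: issue ADD r0<-Add2 // r0:Add2,r1:Add1,r2:4,r3:6,r4:8,r5:3
cycle 3: issue MUL r0<-Mul1 // r0:Mul1,r1:Add1,r2:4,r3:6,r4:8,r5:3
cycle 4: CDB Add1=-4; issue SUB r5<-Add1 // r0:Mul1,r1:-4,r2:4,r3:6,r4:8,r5:Add1
cycle 5: CDB Add2=16; issue ADD r2<-Add2 // r0:Mul1,r1:-4,r2:Add2,r3:6,r4:8,r5:Add1
cycle 6: - // r0:Mul1,r1:-4,r2:Add2,r3:6,r4:8,r5:Add1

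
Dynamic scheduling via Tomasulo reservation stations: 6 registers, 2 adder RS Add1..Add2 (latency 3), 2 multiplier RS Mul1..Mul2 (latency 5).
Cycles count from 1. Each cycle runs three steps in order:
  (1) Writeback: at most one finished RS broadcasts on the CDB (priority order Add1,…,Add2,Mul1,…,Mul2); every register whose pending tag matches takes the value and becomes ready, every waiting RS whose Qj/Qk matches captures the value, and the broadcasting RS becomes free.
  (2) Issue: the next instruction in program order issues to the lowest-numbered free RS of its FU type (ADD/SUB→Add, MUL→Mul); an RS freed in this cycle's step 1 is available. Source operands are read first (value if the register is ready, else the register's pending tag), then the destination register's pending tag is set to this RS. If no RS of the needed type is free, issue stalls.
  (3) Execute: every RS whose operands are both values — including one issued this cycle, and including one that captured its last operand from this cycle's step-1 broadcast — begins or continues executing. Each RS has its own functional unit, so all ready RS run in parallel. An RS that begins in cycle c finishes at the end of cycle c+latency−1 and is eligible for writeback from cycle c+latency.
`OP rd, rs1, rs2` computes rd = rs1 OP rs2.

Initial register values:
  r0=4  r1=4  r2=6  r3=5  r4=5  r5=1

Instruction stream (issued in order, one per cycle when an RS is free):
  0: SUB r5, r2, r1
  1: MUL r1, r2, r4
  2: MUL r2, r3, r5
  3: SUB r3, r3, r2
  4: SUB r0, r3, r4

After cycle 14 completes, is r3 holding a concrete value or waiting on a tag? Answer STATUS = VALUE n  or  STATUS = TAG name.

  c1: issue SUB r5<-Add1  regs: r0:4,r1:4,r2:6,r3:5,r4:5,r5:Add1
  c2: issue MUL r1<-Mul1  regs: r0:4,r1:Mul1,r2:6,r3:5,r4:5,r5:Add1
  c3: issue MUL r2<-Mul2  regs: r0:4,r1:Mul1,r2:Mul2,r3:5,r4:5,r5:Add1
  c4: CDB Add1=2; issue SUB r3<-Add1  regs: r0:4,r1:Mul1,r2:Mul2,r3:Add1,r4:5,r5:2
  c5: issue SUB r0<-Add2  regs: r0:Add2,r1:Mul1,r2:Mul2,r3:Add1,r4:5,r5:2
  c6: -  regs: r0:Add2,r1:Mul1,r2:Mul2,r3:Add1,r4:5,r5:2
  c7: CDB Mul1=30  regs: r0:Add2,r1:30,r2:Mul2,r3:Add1,r4:5,r5:2
  c8: -  regs: r0:Add2,r1:30,r2:Mul2,r3:Add1,r4:5,r5:2
  c9: CDB Mul2=10  regs: r0:Add2,r1:30,r2:10,r3:Add1,r4:5,r5:2
  c10: -  regs: r0:Add2,r1:30,r2:10,r3:Add1,r4:5,r5:2
  c11: -  regs: r0:Add2,r1:30,r2:10,r3:Add1,r4:5,r5:2
  c12: CDB Add1=-5  regs: r0:Add2,r1:30,r2:10,r3:-5,r4:5,r5:2
  c13: -  regs: r0:Add2,r1:30,r2:10,r3:-5,r4:5,r5:2
  c14: -  regs: r0:Add2,r1:30,r2:10,r3:-5,r4:5,r5:2

STATUS = VALUE -5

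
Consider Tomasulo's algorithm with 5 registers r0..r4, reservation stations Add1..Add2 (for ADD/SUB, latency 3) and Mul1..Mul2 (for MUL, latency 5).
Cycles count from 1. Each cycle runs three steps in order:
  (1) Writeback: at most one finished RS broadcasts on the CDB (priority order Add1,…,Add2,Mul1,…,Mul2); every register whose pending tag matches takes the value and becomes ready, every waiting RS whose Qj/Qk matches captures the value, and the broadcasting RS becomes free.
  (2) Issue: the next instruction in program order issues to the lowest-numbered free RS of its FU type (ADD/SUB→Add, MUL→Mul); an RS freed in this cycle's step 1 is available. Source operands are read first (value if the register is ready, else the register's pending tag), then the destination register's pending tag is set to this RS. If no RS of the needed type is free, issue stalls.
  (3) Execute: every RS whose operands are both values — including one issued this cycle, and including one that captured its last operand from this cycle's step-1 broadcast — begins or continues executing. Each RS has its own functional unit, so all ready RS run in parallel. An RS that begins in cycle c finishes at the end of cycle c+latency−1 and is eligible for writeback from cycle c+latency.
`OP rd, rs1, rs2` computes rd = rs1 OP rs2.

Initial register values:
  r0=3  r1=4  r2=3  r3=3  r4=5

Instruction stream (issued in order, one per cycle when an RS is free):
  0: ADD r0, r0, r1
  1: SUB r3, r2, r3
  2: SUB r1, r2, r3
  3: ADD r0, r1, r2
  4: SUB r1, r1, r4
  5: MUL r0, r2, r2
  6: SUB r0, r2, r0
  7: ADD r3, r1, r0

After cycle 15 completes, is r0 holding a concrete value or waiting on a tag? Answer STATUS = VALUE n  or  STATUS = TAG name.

c1: issue ADD r0<-Add1 | r0:Add1,r1:4,r2:3,r3:3,r4:5
c2: issue SUB r3<-Add2 | r0:Add1,r1:4,r2:3,r3:Add2,r4:5
c3: stall | r0:Add1,r1:4,r2:3,r3:Add2,r4:5
c4: CDB Add1=7; issue SUB r1<-Add1 | r0:7,r1:Add1,r2:3,r3:Add2,r4:5
c5: CDB Add2=0; issue ADD r0<-Add2 | r0:Add2,r1:Add1,r2:3,r3:0,r4:5
c6: stall | r0:Add2,r1:Add1,r2:3,r3:0,r4:5
c7: stall | r0:Add2,r1:Add1,r2:3,r3:0,r4:5
c8: CDB Add1=3; issue SUB r1<-Add1 | r0:Add2,r1:Add1,r2:3,r3:0,r4:5
c9: issue MUL r0<-Mul1 | r0:Mul1,r1:Add1,r2:3,r3:0,r4:5
c10: stall | r0:Mul1,r1:Add1,r2:3,r3:0,r4:5
c11: CDB Add1=-2; issue SUB r0<-Add1 | r0:Add1,r1:-2,r2:3,r3:0,r4:5
c12: CDB Add2=6; issue ADD r3<-Add2 | r0:Add1,r1:-2,r2:3,r3:Add2,r4:5
c13: - | r0:Add1,r1:-2,r2:3,r3:Add2,r4:5
c14: CDB Mul1=9 | r0:Add1,r1:-2,r2:3,r3:Add2,r4:5
c15: - | r0:Add1,r1:-2,r2:3,r3:Add2,r4:5

STATUS = TAG Add1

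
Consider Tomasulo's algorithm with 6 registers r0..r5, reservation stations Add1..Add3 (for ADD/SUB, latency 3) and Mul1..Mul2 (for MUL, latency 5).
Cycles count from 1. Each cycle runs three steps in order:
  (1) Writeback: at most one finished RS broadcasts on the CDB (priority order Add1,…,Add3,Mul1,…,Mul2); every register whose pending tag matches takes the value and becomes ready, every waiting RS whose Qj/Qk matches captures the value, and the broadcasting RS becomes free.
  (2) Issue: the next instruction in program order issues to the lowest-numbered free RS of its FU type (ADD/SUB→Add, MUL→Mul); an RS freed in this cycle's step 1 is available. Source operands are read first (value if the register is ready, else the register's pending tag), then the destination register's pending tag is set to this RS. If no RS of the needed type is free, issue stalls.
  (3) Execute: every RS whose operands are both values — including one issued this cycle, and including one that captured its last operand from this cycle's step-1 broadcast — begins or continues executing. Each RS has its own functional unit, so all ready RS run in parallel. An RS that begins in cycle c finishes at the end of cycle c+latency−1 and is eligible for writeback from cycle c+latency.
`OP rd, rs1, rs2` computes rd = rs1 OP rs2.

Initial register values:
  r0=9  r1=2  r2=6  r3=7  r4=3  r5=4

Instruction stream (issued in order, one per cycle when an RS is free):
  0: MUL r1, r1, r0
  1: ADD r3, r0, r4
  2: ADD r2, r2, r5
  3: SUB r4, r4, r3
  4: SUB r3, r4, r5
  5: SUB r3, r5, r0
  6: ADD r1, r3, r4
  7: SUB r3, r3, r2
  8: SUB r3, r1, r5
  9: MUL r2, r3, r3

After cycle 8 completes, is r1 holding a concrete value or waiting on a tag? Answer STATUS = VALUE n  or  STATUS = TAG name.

  c1: issue MUL r1<-Mul1  regs: r0:9,r1:Mul1,r2:6,r3:7,r4:3,r5:4
  c2: issue ADD r3<-Add1  regs: r0:9,r1:Mul1,r2:6,r3:Add1,r4:3,r5:4
  c3: issue ADD r2<-Add2  regs: r0:9,r1:Mul1,r2:Add2,r3:Add1,r4:3,r5:4
  c4: issue SUB r4<-Add3  regs: r0:9,r1:Mul1,r2:Add2,r3:Add1,r4:Add3,r5:4
  c5: CDB Add1=12; issue SUB r3<-Add1  regs: r0:9,r1:Mul1,r2:Add2,r3:Add1,r4:Add3,r5:4
  c6: CDB Add2=10; issue SUB r3<-Add2  regs: r0:9,r1:Mul1,r2:10,r3:Add2,r4:Add3,r5:4
  c7: CDB Mul1=18; stall  regs: r0:9,r1:18,r2:10,r3:Add2,r4:Add3,r5:4
  c8: CDB Add3=-9; issue ADD r1<-Add3  regs: r0:9,r1:Add3,r2:10,r3:Add2,r4:-9,r5:4

STATUS = TAG Add3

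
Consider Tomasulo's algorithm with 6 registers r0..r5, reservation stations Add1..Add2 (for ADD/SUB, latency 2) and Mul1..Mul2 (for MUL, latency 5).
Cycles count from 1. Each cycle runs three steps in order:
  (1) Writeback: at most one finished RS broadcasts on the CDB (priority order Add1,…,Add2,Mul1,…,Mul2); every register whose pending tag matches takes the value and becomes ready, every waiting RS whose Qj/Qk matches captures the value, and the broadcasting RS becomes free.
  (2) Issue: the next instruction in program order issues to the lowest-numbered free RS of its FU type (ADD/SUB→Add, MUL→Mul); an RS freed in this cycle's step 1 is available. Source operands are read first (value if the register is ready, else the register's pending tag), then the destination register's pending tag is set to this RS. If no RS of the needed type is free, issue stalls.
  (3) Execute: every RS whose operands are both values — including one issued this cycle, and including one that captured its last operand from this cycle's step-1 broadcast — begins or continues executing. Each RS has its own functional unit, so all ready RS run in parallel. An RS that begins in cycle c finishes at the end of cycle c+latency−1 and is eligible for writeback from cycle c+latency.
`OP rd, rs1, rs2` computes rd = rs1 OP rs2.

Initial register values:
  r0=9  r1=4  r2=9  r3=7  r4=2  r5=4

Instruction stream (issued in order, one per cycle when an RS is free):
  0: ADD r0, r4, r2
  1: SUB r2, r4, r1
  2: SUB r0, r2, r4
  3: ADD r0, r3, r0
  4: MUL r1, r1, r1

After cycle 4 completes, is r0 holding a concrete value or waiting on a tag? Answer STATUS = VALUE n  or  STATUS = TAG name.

STATUS = TAG Add2

  c1: issue ADD r0<-Add1  regs: r0:Add1,r1:4,r2:9,r3:7,r4:2,r5:4
  c2: issue SUB r2<-Add2  regs: r0:Add1,r1:4,r2:Add2,r3:7,r4:2,r5:4
  c3: CDB Add1=11; issue SUB r0<-Add1  regs: r0:Add1,r1:4,r2:Add2,r3:7,r4:2,r5:4
  c4: CDB Add2=-2; issue ADD r0<-Add2  regs: r0:Add2,r1:4,r2:-2,r3:7,r4:2,r5:4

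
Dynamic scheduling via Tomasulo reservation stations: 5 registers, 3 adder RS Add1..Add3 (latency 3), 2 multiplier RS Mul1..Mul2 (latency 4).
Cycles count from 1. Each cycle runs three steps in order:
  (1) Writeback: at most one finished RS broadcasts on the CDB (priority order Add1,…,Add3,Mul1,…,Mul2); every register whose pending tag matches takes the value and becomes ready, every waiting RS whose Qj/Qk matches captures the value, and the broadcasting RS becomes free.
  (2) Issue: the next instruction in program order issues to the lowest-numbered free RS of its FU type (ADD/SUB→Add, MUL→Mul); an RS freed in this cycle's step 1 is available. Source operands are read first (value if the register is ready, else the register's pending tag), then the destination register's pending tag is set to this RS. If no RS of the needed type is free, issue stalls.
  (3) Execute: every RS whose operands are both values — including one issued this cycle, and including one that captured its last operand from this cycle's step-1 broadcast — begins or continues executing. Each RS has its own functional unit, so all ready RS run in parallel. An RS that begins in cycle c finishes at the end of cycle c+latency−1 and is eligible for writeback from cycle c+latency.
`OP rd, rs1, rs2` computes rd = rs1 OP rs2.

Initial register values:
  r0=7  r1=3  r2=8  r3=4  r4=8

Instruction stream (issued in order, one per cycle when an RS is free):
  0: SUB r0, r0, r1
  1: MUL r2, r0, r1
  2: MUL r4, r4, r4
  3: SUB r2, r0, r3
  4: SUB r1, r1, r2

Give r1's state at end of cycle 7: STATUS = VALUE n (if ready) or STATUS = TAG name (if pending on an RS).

cycle 1: issue SUB r0<-Add1 // r0:Add1,r1:3,r2:8,r3:4,r4:8
cycle 2: issue MUL r2<-Mul1 // r0:Add1,r1:3,r2:Mul1,r3:4,r4:8
cycle 3: issue MUL r4<-Mul2 // r0:Add1,r1:3,r2:Mul1,r3:4,r4:Mul2
cycle 4: CDB Add1=4; issue SUB r2<-Add1 // r0:4,r1:3,r2:Add1,r3:4,r4:Mul2
cycle 5: issue SUB r1<-Add2 // r0:4,r1:Add2,r2:Add1,r3:4,r4:Mul2
cycle 6: - // r0:4,r1:Add2,r2:Add1,r3:4,r4:Mul2
cycle 7: CDB Add1=0 // r0:4,r1:Add2,r2:0,r3:4,r4:Mul2

STATUS = TAG Add2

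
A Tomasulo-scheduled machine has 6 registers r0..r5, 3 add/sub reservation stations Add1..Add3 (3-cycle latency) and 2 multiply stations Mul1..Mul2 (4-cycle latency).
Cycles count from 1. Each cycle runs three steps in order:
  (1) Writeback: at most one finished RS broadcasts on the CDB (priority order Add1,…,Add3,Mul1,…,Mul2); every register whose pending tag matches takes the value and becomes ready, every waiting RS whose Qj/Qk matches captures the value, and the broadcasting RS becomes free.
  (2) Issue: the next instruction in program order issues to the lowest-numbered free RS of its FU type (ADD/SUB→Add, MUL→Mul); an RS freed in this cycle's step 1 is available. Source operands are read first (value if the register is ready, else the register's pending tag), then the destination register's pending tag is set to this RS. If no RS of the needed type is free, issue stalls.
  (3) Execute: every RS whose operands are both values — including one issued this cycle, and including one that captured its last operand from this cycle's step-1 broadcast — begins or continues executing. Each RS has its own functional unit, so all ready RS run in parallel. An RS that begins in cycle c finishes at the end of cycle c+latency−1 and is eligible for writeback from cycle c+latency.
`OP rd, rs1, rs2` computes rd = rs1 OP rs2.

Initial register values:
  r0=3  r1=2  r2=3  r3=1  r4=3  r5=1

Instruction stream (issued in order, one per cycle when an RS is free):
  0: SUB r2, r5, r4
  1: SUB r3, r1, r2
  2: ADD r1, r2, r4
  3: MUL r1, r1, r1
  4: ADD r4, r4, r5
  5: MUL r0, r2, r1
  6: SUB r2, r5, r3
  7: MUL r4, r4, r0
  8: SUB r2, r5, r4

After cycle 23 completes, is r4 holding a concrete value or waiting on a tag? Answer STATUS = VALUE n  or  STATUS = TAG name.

  c1: issue SUB r2<-Add1  regs: r0:3,r1:2,r2:Add1,r3:1,r4:3,r5:1
  c2: issue SUB r3<-Add2  regs: r0:3,r1:2,r2:Add1,r3:Add2,r4:3,r5:1
  c3: issue ADD r1<-Add3  regs: r0:3,r1:Add3,r2:Add1,r3:Add2,r4:3,r5:1
  c4: CDB Add1=-2; issue MUL r1<-Mul1  regs: r0:3,r1:Mul1,r2:-2,r3:Add2,r4:3,r5:1
  c5: issue ADD r4<-Add1  regs: r0:3,r1:Mul1,r2:-2,r3:Add2,r4:Add1,r5:1
  c6: issue MUL r0<-Mul2  regs: r0:Mul2,r1:Mul1,r2:-2,r3:Add2,r4:Add1,r5:1
  c7: CDB Add2=4; issue SUB r2<-Add2  regs: r0:Mul2,r1:Mul1,r2:Add2,r3:4,r4:Add1,r5:1
  c8: CDB Add1=4; stall  regs: r0:Mul2,r1:Mul1,r2:Add2,r3:4,r4:4,r5:1
  c9: CDB Add3=1; stall  regs: r0:Mul2,r1:Mul1,r2:Add2,r3:4,r4:4,r5:1
  c10: CDB Add2=-3; stall  regs: r0:Mul2,r1:Mul1,r2:-3,r3:4,r4:4,r5:1
  c11: stall  regs: r0:Mul2,r1:Mul1,r2:-3,r3:4,r4:4,r5:1
  c12: stall  regs: r0:Mul2,r1:Mul1,r2:-3,r3:4,r4:4,r5:1
  c13: CDB Mul1=1; issue MUL r4<-Mul1  regs: r0:Mul2,r1:1,r2:-3,r3:4,r4:Mul1,r5:1
  c14: issue SUB r2<-Add1  regs: r0:Mul2,r1:1,r2:Add1,r3:4,r4:Mul1,r5:1
  c15: -  regs: r0:Mul2,r1:1,r2:Add1,r3:4,r4:Mul1,r5:1
  c16: -  regs: r0:Mul2,r1:1,r2:Add1,r3:4,r4:Mul1,r5:1
  c17: CDB Mul2=-2  regs: r0:-2,r1:1,r2:Add1,r3:4,r4:Mul1,r5:1
  c18: -  regs: r0:-2,r1:1,r2:Add1,r3:4,r4:Mul1,r5:1
  c19: -  regs: r0:-2,r1:1,r2:Add1,r3:4,r4:Mul1,r5:1
  c20: -  regs: r0:-2,r1:1,r2:Add1,r3:4,r4:Mul1,r5:1
  c21: CDB Mul1=-8  regs: r0:-2,r1:1,r2:Add1,r3:4,r4:-8,r5:1
  c22: -  regs: r0:-2,r1:1,r2:Add1,r3:4,r4:-8,r5:1
  c23: -  regs: r0:-2,r1:1,r2:Add1,r3:4,r4:-8,r5:1

STATUS = VALUE -8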